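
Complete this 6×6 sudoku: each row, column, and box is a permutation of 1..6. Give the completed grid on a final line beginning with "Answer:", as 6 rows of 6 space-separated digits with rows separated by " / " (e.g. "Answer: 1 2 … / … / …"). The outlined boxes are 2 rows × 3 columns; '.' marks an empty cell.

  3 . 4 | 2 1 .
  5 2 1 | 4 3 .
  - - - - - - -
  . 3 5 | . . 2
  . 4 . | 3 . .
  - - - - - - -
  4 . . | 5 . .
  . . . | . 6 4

Step 1. [r6c4∈{1}] r6c4 has the single candidate 1, so r6c4=1.
Step 2. [r4c6∈{1,5,6}] in col 6, 1 fits only at r4c6. So r4c6=1.
Step 3. [r6c1∈{2}] only 2 remains possible at r6c1 ⇒ r6c1=2.
Step 4. [r1c2∈{6}] only 6 remains possible at r1c2 ⇒ r1c2=6.
Step 5. [r4c1∈{6}] r4c1 has the single candidate 6, so r4c1=6.
Step 6. [r5c3∈{3,6}] row 5 places 6 nowhere but r5c3, so r5c3=6.
Step 7. [r5c5∈{2}] r5c5's peers cover all but 2. So r5c5=2.
Step 8. [r5c6∈{3}] nothing but 3 survives at r5c6 ⇒ r5c6=3.
Step 9. [r3c4∈{6}] r3c4's peers cover all but 6, so r3c4=6.
Step 10. [r1c6∈{5}] r1c6's peers cover all but 5. So r1c6=5.
Step 11. [r4c5∈{5}] r4c5 is down to just 5. So r4c5=5.
Step 12. [r3c5∈{4}] r3c5's peers cover all but 4 ⇒ r3c5=4.
Step 13. [r6c3∈{3}] only 3 remains possible at r6c3. So r6c3=3.
Step 14. [r3c1∈{1}] r3c1 has the single candidate 1. So r3c1=1.
Step 15. [r4c3∈{2}] r4c3 has the single candidate 2, so r4c3=2.
Step 16. [r2c6∈{6}] r2c6's peers cover all but 6. So r2c6=6.
Step 17. [r5c2∈{1}] r5c2 has the single candidate 1, so r5c2=1.
Step 18. [r6c2∈{5}] r6c2 has the single candidate 5, so r6c2=5.

Answer: 3 6 4 2 1 5 / 5 2 1 4 3 6 / 1 3 5 6 4 2 / 6 4 2 3 5 1 / 4 1 6 5 2 3 / 2 5 3 1 6 4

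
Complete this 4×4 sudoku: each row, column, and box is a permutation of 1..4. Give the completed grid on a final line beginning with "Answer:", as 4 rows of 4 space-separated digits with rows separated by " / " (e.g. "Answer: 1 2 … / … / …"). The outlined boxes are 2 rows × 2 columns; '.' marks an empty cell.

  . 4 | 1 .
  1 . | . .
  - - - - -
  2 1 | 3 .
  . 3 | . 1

Step 1. [r1c4∈{2,3}] in row 1, 2 fits only at r1c4 ⇒ r1c4=2.
Step 2. [r2c3∈{4}] r2c3 is down to just 4. So r2c3=4.
Step 3. [r3c4∈{4}] r3c4 is down to just 4. So r3c4=4.
Step 4. [r2c4∈{3}] nothing but 3 survives at r2c4. So r2c4=3.
Step 5. [r4c3∈{2}] r4c3's peers cover all but 2. So r4c3=2.
Step 6. [r4c1∈{4}] r4c1 has the single candidate 4, so r4c1=4.
Step 7. [r1c1∈{3}] r1c1's peers cover all but 3 ⇒ r1c1=3.
Step 8. [r2c2∈{2}] r2c2's peers cover all but 2, so r2c2=2.

Answer: 3 4 1 2 / 1 2 4 3 / 2 1 3 4 / 4 3 2 1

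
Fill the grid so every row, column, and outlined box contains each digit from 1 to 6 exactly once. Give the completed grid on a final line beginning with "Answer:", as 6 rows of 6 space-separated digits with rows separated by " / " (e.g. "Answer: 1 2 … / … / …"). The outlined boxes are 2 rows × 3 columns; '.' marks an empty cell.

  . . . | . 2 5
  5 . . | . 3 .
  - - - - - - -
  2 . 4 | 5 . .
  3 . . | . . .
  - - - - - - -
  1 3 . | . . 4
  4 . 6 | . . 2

Step 1. [r5c4∈{6}] r5c4 has the single candidate 6 ⇒ r5c4=6.
Step 2. [r2c6∈{1,6}] 6 has one home in box 2: r2c6 ⇒ r2c6=6.
Step 3. [r4c6∈{1}] r4c6's peers cover all but 1, so r4c6=1.
Step 4. [r3c2∈{1,6}] row 3 places 1 nowhere but r3c2 ⇒ r3c2=1.
Step 5. [r6c2∈{5}] r6c2 is down to just 5. So r6c2=5.
Step 6. [r4c2∈{6}] nothing but 6 survives at r4c2. So r4c2=6.
Step 7. [r2c2∈{2,4}] across col 2, 2 lands solely at r2c2. So r2c2=2.
Step 8. [r2c4∈{1,4}] across row 2, 4 lands solely at r2c4, so r2c4=4.
Step 9. [r1c4∈{1}] r1c4 has the single candidate 1, so r1c4=1.
Step 10. [r5c3∈{2}] only 2 remains possible at r5c3. So r5c3=2.
Step 11. [r6c5∈{1}] r6c5's peers cover all but 1 ⇒ r6c5=1.
Step 12. [r1c1∈{6}] r1c1 has the single candidate 6 ⇒ r1c1=6.
Step 13. [r4c5∈{4}] r4c5's peers cover all but 4. So r4c5=4.
Step 14. [r3c5∈{6}] only 6 remains possible at r3c5, so r3c5=6.
Step 15. [r4c3∈{5}] r4c3 is down to just 5 ⇒ r4c3=5.
Step 16. [r6c4∈{3}] r6c4 is down to just 3 ⇒ r6c4=3.
Step 17. [r2c3∈{1}] r2c3 has the single candidate 1 ⇒ r2c3=1.
Step 18. [r5c5∈{5}] r5c5's peers cover all but 5. So r5c5=5.
Step 19. [r3c6∈{3}] only 3 remains possible at r3c6, so r3c6=3.
Step 20. [r4c4∈{2}] nothing but 2 survives at r4c4, so r4c4=2.
Step 21. [r1c3∈{3}] nothing but 3 survives at r1c3 ⇒ r1c3=3.
Step 22. [r1c2∈{4}] nothing but 4 survives at r1c2, so r1c2=4.

Answer: 6 4 3 1 2 5 / 5 2 1 4 3 6 / 2 1 4 5 6 3 / 3 6 5 2 4 1 / 1 3 2 6 5 4 / 4 5 6 3 1 2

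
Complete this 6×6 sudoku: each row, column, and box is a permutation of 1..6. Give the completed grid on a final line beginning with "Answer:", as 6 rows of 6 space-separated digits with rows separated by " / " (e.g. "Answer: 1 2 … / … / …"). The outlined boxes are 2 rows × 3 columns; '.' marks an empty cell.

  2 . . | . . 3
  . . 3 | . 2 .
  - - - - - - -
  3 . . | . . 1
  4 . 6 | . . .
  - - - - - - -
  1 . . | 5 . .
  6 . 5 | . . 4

Step 1. [r1c3∈{1,4}] 1 has one home in col 3: r1c3 ⇒ r1c3=1.
Step 2. [r3c3∈{2}] r3c3's peers cover all but 2 ⇒ r3c3=2.
Step 3. [r3c2∈{5}] only 5 remains possible at r3c2. So r3c2=5.
Step 4. [r1c5∈{4,5,6}] 5 has one home in row 1: r1c5, so r1c5=5.
Step 5. [r2c6∈{6}] only 6 remains possible at r2c6. So r2c6=6.
Step 6. [r1c4∈{4}] only 4 remains possible at r1c4. So r1c4=4.
Step 7. [r4c5∈{3}] r4c5 has the single candidate 3. So r4c5=3.
Step 8. [r6c4∈{1,2,3}] r6c4 is the only open cell in col 4 admitting 3 ⇒ r6c4=3.
Step 9. [r5c6∈{2}] nothing but 2 survives at r5c6 ⇒ r5c6=2.
Step 10. [r5c5∈{6}] only 6 remains possible at r5c5, so r5c5=6.
Step 11. [r5c2∈{3,4}] r5c2 is the only open cell in row 5 admitting 3, so r5c2=3.
Step 12. [r2c2∈{4}] nothing but 4 survives at r2c2. So r2c2=4.
Step 13. [r6c5∈{1}] r6c5 has the single candidate 1, so r6c5=1.
Step 14. [r2c4∈{1}] r2c4 is down to just 1. So r2c4=1.
Step 15. [r5c3∈{4}] r5c3 is down to just 4, so r5c3=4.
Step 16. [r1c2∈{6}] nothing but 6 survives at r1c2. So r1c2=6.
Step 17. [r6c2∈{2}] nothing but 2 survives at r6c2, so r6c2=2.
Step 18. [r4c6∈{5}] r4c6's peers cover all but 5, so r4c6=5.
Step 19. [r3c5∈{4}] nothing but 4 survives at r3c5. So r3c5=4.
Step 20. [r2c1∈{5}] r2c1's peers cover all but 5 ⇒ r2c1=5.
Step 21. [r4c4∈{2}] only 2 remains possible at r4c4. So r4c4=2.
Step 22. [r4c2∈{1}] nothing but 1 survives at r4c2. So r4c2=1.
Step 23. [r3c4∈{6}] nothing but 6 survives at r3c4 ⇒ r3c4=6.

Answer: 2 6 1 4 5 3 / 5 4 3 1 2 6 / 3 5 2 6 4 1 / 4 1 6 2 3 5 / 1 3 4 5 6 2 / 6 2 5 3 1 4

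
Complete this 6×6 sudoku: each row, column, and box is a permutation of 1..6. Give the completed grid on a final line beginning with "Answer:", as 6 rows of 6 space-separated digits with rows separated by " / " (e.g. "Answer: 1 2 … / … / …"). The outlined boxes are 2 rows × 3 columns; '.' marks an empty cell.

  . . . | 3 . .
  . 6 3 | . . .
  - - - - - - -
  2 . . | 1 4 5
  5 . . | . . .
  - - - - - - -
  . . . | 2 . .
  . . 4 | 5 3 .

Step 1. [r1c3∈{1,2,5}] r1c3 is the only open cell in col 3 admitting 2. So r1c3=2.
Step 2. [r1c2∈{1,4,5}] 5 has one home in box 1: r1c2 ⇒ r1c2=5.
Step 3. [r5c6∈{1,4,6}] r5c6 is the only open cell in row 5 admitting 4, so r5c6=4.
Step 4. [r4c4∈{6}] r4c4's peers cover all but 6 ⇒ r4c4=6.
Step 5. [r5c1∈{1,3,6}] across col 1, 3 lands solely at r5c1 ⇒ r5c1=3.
Step 6. [r5c2∈{1}] only 1 remains possible at r5c2, so r5c2=1.
Step 7. [r5c5∈{6}] r5c5's peers cover all but 6. So r5c5=6.
Step 8. [r1c5∈{1}] r1c5's peers cover all but 1 ⇒ r1c5=1.
Step 9. [r2c6∈{2}] r2c6 is down to just 2, so r2c6=2.
Step 10. [r2c1∈{1,4}] in row 2, 1 fits only at r2c1 ⇒ r2c1=1.
Step 11. [r3c2∈{3}] nothing but 3 survives at r3c2 ⇒ r3c2=3.
Step 12. [r6c2∈{2}] nothing but 2 survives at r6c2 ⇒ r6c2=2.
Step 13. [r1c6∈{6}] only 6 remains possible at r1c6, so r1c6=6.
Step 14. [r2c4∈{4}] r2c4 is down to just 4. So r2c4=4.
Step 15. [r4c5∈{2}] only 2 remains possible at r4c5 ⇒ r4c5=2.
Step 16. [r6c6∈{1}] only 1 remains possible at r6c6. So r6c6=1.
Step 17. [r1c1∈{4}] only 4 remains possible at r1c1 ⇒ r1c1=4.
Step 18. [r4c3∈{1}] r4c3 is down to just 1. So r4c3=1.
Step 19. [r3c3∈{6}] r3c3's peers cover all but 6. So r3c3=6.
Step 20. [r2c5∈{5}] r2c5 has the single candidate 5 ⇒ r2c5=5.
Step 21. [r6c1∈{6}] r6c1's peers cover all but 6 ⇒ r6c1=6.
Step 22. [r5c3∈{5}] nothing but 5 survives at r5c3, so r5c3=5.
Step 23. [r4c2∈{4}] nothing but 4 survives at r4c2. So r4c2=4.
Step 24. [r4c6∈{3}] only 3 remains possible at r4c6, so r4c6=3.

Answer: 4 5 2 3 1 6 / 1 6 3 4 5 2 / 2 3 6 1 4 5 / 5 4 1 6 2 3 / 3 1 5 2 6 4 / 6 2 4 5 3 1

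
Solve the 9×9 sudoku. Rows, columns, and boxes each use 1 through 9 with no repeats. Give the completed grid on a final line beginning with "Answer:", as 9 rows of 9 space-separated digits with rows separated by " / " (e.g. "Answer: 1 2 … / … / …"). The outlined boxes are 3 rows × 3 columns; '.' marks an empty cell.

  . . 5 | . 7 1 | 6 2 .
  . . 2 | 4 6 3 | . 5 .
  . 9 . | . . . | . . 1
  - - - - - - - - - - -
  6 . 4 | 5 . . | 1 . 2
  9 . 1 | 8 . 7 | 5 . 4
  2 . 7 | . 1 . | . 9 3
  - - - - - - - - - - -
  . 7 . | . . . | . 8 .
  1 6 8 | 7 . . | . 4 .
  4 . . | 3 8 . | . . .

Step 1. [r7c1∈{3,5}] 5 has one home in col 1: r7c1, so r7c1=5.
Step 2. [r8c7∈{2,3,9}] across row 8, 3 lands solely at r8c7. So r8c7=3.
Step 3. [r4c6∈{9}] r4c6's peers cover all but 9, so r4c6=9.
Step 4. [r5c5∈{2,3}] row 5 places 2 nowhere but r5c5 ⇒ r5c5=2.
Step 5. [r8c6∈{2,5}] in row 8, 2 fits only at r8c6, so r8c6=2.
Step 6. [r4c2∈{3,8}] across row 4, 8 lands solely at r4c2 ⇒ r4c2=8.
Step 7. [r9c3∈{9}] r9c3 is down to just 9, so r9c3=9.
Step 8. [r3c6∈{5,8}] in col 6, 8 fits only at r3c6 ⇒ r3c6=8.
Step 9. [r9c6∈{5,6}] across col 6, 5 lands solely at r9c6 ⇒ r9c6=5.
Step 10. [r8c5∈{9}] r8c5's peers cover all but 9, so r8c5=9.
Step 11. [r3c8∈{3,7}] across col 8, 3 lands solely at r3c8, so r3c8=3.
Step 12. [r6c4∈{6}] r6c4's peers cover all but 6 ⇒ r6c4=6.
Step 13. [r1c1∈{3,8}] in col 1, 3 fits only at r1c1 ⇒ r1c1=3.
Step 14. [r1c9∈{8,9}] 8 has one home in row 1: r1c9 ⇒ r1c9=8.
Step 15. [r3c1∈{7}] nothing but 7 survives at r3c1. So r3c1=7.
Step 16. [r7c6∈{4,6}] r7c6 is the only open cell in col 6 admitting 6 ⇒ r7c6=6.
Step 17. [r9c8∈{1,6,7}] row 9 places 1 nowhere but r9c8, so r9c8=1.
Step 18. [r7c9∈{9}] r7c9 is down to just 9. So r7c9=9.
Step 19. [r2c9∈{7}] only 7 remains possible at r2c9. So r2c9=7.
Step 20. [r9c7∈{2,7}] r9c7 is the only open cell in row 9 admitting 7 ⇒ r9c7=7.
Step 21. [r2c1∈{8}] nothing but 8 survives at r2c1. So r2c1=8.
Step 22. [r6c7∈{8}] r6c7's peers cover all but 8 ⇒ r6c7=8.
Step 23. [r4c5∈{3}] r4c5's peers cover all but 3. So r4c5=3.
Step 24. [r6c6∈{4}] only 4 remains possible at r6c6, so r6c6=4.
Step 25. [r3c5∈{5}] r3c5 is down to just 5. So r3c5=5.
Step 26. [r4c8∈{7}] r4c8's peers cover all but 7, so r4c8=7.
Step 27. [r7c4∈{1}] nothing but 1 survives at r7c4. So r7c4=1.
Step 28. [r1c2∈{4}] nothing but 4 survives at r1c2, so r1c2=4.
Step 29. [r8c9∈{5}] only 5 remains possible at r8c9 ⇒ r8c9=5.
Step 30. [r7c3∈{3}] nothing but 3 survives at r7c3. So r7c3=3.
Step 31. [r1c4∈{9}] only 9 remains possible at r1c4 ⇒ r1c4=9.
Step 32. [r2c7∈{9}] r2c7 has the single candidate 9, so r2c7=9.
Step 33. [r9c9∈{6}] r9c9's peers cover all but 6, so r9c9=6.
Step 34. [r3c4∈{2}] r3c4 is down to just 2 ⇒ r3c4=2.
Step 35. [r7c7∈{2}] r7c7 is down to just 2 ⇒ r7c7=2.
Step 36. [r5c2∈{3}] only 3 remains possible at r5c2, so r5c2=3.
Step 37. [r5c8∈{6}] r5c8 is down to just 6. So r5c8=6.
Step 38. [r7c5∈{4}] r7c5 has the single candidate 4. So r7c5=4.
Step 39. [r3c7∈{4}] r3c7 has the single candidate 4. So r3c7=4.
Step 40. [r3c3∈{6}] r3c3 has the single candidate 6, so r3c3=6.
Step 41. [r6c2∈{5}] only 5 remains possible at r6c2. So r6c2=5.
Step 42. [r2c2∈{1}] r2c2 is down to just 1. So r2c2=1.
Step 43. [r9c2∈{2}] only 2 remains possible at r9c2. So r9c2=2.

Answer: 3 4 5 9 7 1 6 2 8 / 8 1 2 4 6 3 9 5 7 / 7 9 6 2 5 8 4 3 1 / 6 8 4 5 3 9 1 7 2 / 9 3 1 8 2 7 5 6 4 / 2 5 7 6 1 4 8 9 3 / 5 7 3 1 4 6 2 8 9 / 1 6 8 7 9 2 3 4 5 / 4 2 9 3 8 5 7 1 6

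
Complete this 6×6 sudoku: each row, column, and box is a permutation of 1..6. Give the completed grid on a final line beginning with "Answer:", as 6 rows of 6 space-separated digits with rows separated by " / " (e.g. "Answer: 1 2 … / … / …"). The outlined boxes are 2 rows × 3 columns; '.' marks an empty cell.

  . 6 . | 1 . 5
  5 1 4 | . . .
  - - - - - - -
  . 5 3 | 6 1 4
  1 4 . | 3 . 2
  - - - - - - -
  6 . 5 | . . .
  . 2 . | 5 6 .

Step 1. [r2c4∈{2}] nothing but 2 survives at r2c4, so r2c4=2.
Step 2. [r1c1∈{2,3}] 3 has one home in box 1: r1c1. So r1c1=3.
Step 3. [r6c6∈{1,3}] row 6 places 3 nowhere but r6c6. So r6c6=3.
Step 4. [r5c5∈{2,4}] r5c5 is the only open cell in row 5 admitting 2, so r5c5=2.
Step 5. [r4c3∈{6}] only 6 remains possible at r4c3. So r4c3=6.
Step 6. [r5c2∈{3}] r5c2 has the single candidate 3 ⇒ r5c2=3.
Step 7. [r1c5∈{4}] r1c5's peers cover all but 4 ⇒ r1c5=4.
Step 8. [r4c5∈{5}] nothing but 5 survives at r4c5 ⇒ r4c5=5.
Step 9. [r5c4∈{4}] r5c4 is down to just 4, so r5c4=4.
Step 10. [r3c1∈{2}] r3c1 has the single candidate 2, so r3c1=2.
Step 11. [r2c5∈{3}] r2c5's peers cover all but 3 ⇒ r2c5=3.
Step 12. [r1c3∈{2}] r1c3 has the single candidate 2 ⇒ r1c3=2.
Step 13. [r6c1∈{4}] r6c1 has the single candidate 4 ⇒ r6c1=4.
Step 14. [r6c3∈{1}] r6c3's peers cover all but 1 ⇒ r6c3=1.
Step 15. [r5c6∈{1}] only 1 remains possible at r5c6 ⇒ r5c6=1.
Step 16. [r2c6∈{6}] r2c6 has the single candidate 6. So r2c6=6.

Answer: 3 6 2 1 4 5 / 5 1 4 2 3 6 / 2 5 3 6 1 4 / 1 4 6 3 5 2 / 6 3 5 4 2 1 / 4 2 1 5 6 3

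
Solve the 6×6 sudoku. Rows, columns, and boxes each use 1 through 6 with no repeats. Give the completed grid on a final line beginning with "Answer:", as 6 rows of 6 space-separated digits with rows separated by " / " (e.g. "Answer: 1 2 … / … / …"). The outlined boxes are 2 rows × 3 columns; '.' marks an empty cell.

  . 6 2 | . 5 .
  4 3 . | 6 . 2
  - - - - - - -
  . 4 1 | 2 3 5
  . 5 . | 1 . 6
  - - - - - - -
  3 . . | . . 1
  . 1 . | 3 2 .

Step 1. [r6c6∈{4}] nothing but 4 survives at r6c6. So r6c6=4.
Step 2. [r6c1∈{5,6}] across col 1, 5 lands solely at r6c1 ⇒ r6c1=5.
Step 3. [r5c3∈{4,6}] r5c3 is the only open cell in row 5 admitting 4, so r5c3=4.
Step 4. [r4c5∈{4}] r4c5's peers cover all but 4. So r4c5=4.
Step 5. [r4c3∈{3}] r4c3's peers cover all but 3 ⇒ r4c3=3.
Step 6. [r2c5∈{1}] r2c5 has the single candidate 1. So r2c5=1.
Step 7. [r5c4∈{5}] r5c4's peers cover all but 5 ⇒ r5c4=5.
Step 8. [r2c3∈{5}] nothing but 5 survives at r2c3. So r2c3=5.
Step 9. [r5c2∈{2}] r5c2's peers cover all but 2, so r5c2=2.
Step 10. [r3c1∈{6}] r3c1's peers cover all but 6. So r3c1=6.
Step 11. [r5c5∈{6}] r5c5 has the single candidate 6 ⇒ r5c5=6.
Step 12. [r1c1∈{1}] r1c1's peers cover all but 1, so r1c1=1.
Step 13. [r1c6∈{3}] r1c6's peers cover all but 3, so r1c6=3.
Step 14. [r1c4∈{4}] r1c4's peers cover all but 4. So r1c4=4.
Step 15. [r6c3∈{6}] r6c3 has the single candidate 6 ⇒ r6c3=6.
Step 16. [r4c1∈{2}] r4c1 has the single candidate 2. So r4c1=2.

Answer: 1 6 2 4 5 3 / 4 3 5 6 1 2 / 6 4 1 2 3 5 / 2 5 3 1 4 6 / 3 2 4 5 6 1 / 5 1 6 3 2 4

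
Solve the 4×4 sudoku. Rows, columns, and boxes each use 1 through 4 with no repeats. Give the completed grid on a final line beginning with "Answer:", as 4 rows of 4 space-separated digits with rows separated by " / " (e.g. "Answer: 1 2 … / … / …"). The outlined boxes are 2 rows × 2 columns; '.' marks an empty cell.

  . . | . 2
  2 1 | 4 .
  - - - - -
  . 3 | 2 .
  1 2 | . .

Step 1. [r3c1∈{4}] nothing but 4 survives at r3c1, so r3c1=4.
Step 2. [r4c3∈{3}] r4c3 has the single candidate 3. So r4c3=3.
Step 3. [r1c1∈{3}] r1c1 is down to just 3. So r1c1=3.
Step 4. [r3c4∈{1}] nothing but 1 survives at r3c4. So r3c4=1.
Step 5. [r1c3∈{1}] r1c3 has the single candidate 1 ⇒ r1c3=1.
Step 6. [r1c2∈{4}] r1c2 is down to just 4, so r1c2=4.
Step 7. [r2c4∈{3}] nothing but 3 survives at r2c4 ⇒ r2c4=3.
Step 8. [r4c4∈{4}] r4c4 is down to just 4 ⇒ r4c4=4.

Answer: 3 4 1 2 / 2 1 4 3 / 4 3 2 1 / 1 2 3 4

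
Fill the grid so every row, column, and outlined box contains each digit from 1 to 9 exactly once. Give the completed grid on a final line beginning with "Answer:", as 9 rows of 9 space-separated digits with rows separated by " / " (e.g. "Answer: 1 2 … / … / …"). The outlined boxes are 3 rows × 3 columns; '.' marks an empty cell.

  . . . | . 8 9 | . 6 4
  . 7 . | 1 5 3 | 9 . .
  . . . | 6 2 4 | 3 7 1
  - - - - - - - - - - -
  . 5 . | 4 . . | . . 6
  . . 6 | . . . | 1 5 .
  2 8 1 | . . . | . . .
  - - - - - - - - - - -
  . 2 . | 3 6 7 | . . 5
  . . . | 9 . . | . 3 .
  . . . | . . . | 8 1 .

Step 1. [r8c6∈{1,2,5,8}] across box 8, 8 lands solely at r8c6, so r8c6=8.
Step 2. [r7c1∈{1,4,8,9}] 1 has one home in row 7: r7c1, so r7c1=1.
Step 3. [r8c7∈{2,4,6,7}] in col 7, 6 fits only at r8c7, so r8c7=6.
Step 4. [r8c2∈{4}] nothing but 4 survives at r8c2, so r8c2=4.
Step 5. [r5c6∈{2}] r5c6's peers cover all but 2 ⇒ r5c6=2.
Step 6. [r4c8∈{2,8,9}] across row 4, 8 lands solely at r4c8, so r4c8=8.
Step 7. [r9c6∈{5}] r9c6's peers cover all but 5 ⇒ r9c6=5.
Step 8. [r5c1∈{3,4,7,9}] across row 5, 4 lands solely at r5c1 ⇒ r5c1=4.
Step 9. [r3c2∈{9}] r3c2 is down to just 9, so r3c2=9.
Step 10. [r5c2∈{3}] r5c2 has the single candidate 3, so r5c2=3.
Step 11. [r4c5∈{1,3,7,9}] across row 4, 3 lands solely at r4c5 ⇒ r4c5=3.
Step 12. [r2c8∈{2}] r2c8's peers cover all but 2, so r2c8=2.
Step 13. [r7c3∈{8,9}] 8 has one home in row 7: r7c3, so r7c3=8.
Step 14. [r3c3∈{5}] only 5 remains possible at r3c3, so r3c3=5.
Step 15. [r8c3∈{7}] r8c3 is down to just 7. So r8c3=7.
Step 16. [r9c9∈{2,7,9}] 7 has one home in row 9: r9c9. So r9c9=7.
Step 17. [r5c9∈{9}] r5c9's peers cover all but 9, so r5c9=9.
Step 18. [r5c5∈{7}] r5c5's peers cover all but 7, so r5c5=7.
Step 19. [r6c7∈{4,7}] row 6 places 7 nowhere but r6c7 ⇒ r6c7=7.
Step 20. [r2c1∈{6,8}] row 2 places 6 nowhere but r2c1. So r2c1=6.
Step 21. [r4c3∈{9}] r4c3's peers cover all but 9. So r4c3=9.
Step 22. [r1c1∈{3}] nothing but 3 survives at r1c1. So r1c1=3.
Step 23. [r7c7∈{4}] r7c7's peers cover all but 4. So r7c7=4.
Step 24. [r4c7∈{2}] r4c7 has the single candidate 2. So r4c7=2.
Step 25. [r9c2∈{6}] r9c2 has the single candidate 6, so r9c2=6.
Step 26. [r8c9∈{2}] nothing but 2 survives at r8c9, so r8c9=2.
Step 27. [r8c1∈{5}] r8c1 has the single candidate 5 ⇒ r8c1=5.
Step 28. [r3c1∈{8}] r3c1's peers cover all but 8, so r3c1=8.
Step 29. [r5c4∈{8}] r5c4's peers cover all but 8. So r5c4=8.
Step 30. [r6c6∈{6}] nothing but 6 survives at r6c6. So r6c6=6.
Step 31. [r4c6∈{1}] r4c6 has the single candidate 1 ⇒ r4c6=1.
Step 32. [r6c5∈{9}] nothing but 9 survives at r6c5, so r6c5=9.
Step 33. [r9c4∈{2}] r9c4's peers cover all but 2 ⇒ r9c4=2.
Step 34. [r1c4∈{7}] nothing but 7 survives at r1c4 ⇒ r1c4=7.
Step 35. [r1c7∈{5}] nothing but 5 survives at r1c7 ⇒ r1c7=5.
Step 36. [r8c5∈{1}] only 1 remains possible at r8c5. So r8c5=1.
Step 37. [r4c1∈{7}] r4c1 is down to just 7 ⇒ r4c1=7.
Step 38. [r9c3∈{3}] only 3 remains possible at r9c3 ⇒ r9c3=3.
Step 39. [r6c4∈{5}] only 5 remains possible at r6c4. So r6c4=5.
Step 40. [r7c8∈{9}] nothing but 9 survives at r7c8 ⇒ r7c8=9.
Step 41. [r9c5∈{4}] r9c5's peers cover all but 4 ⇒ r9c5=4.
Step 42. [r2c3∈{4}] r2c3's peers cover all but 4, so r2c3=4.
Step 43. [r6c9∈{3}] only 3 remains possible at r6c9, so r6c9=3.
Step 44. [r2c9∈{8}] only 8 remains possible at r2c9. So r2c9=8.
Step 45. [r1c2∈{1}] r1c2 has the single candidate 1 ⇒ r1c2=1.
Step 46. [r6c8∈{4}] r6c8 has the single candidate 4. So r6c8=4.
Step 47. [r9c1∈{9}] r9c1 has the single candidate 9. So r9c1=9.
Step 48. [r1c3∈{2}] only 2 remains possible at r1c3, so r1c3=2.

Answer: 3 1 2 7 8 9 5 6 4 / 6 7 4 1 5 3 9 2 8 / 8 9 5 6 2 4 3 7 1 / 7 5 9 4 3 1 2 8 6 / 4 3 6 8 7 2 1 5 9 / 2 8 1 5 9 6 7 4 3 / 1 2 8 3 6 7 4 9 5 / 5 4 7 9 1 8 6 3 2 / 9 6 3 2 4 5 8 1 7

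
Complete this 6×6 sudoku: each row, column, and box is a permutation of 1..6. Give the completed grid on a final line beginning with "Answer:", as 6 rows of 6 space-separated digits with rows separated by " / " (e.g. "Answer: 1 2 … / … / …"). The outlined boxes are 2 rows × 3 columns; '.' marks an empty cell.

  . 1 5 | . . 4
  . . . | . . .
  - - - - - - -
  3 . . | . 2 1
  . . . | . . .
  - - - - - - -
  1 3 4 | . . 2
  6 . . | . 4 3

Step 1. [r4c1∈{2,4,5}] across col 1, 5 lands solely at r4c1 ⇒ r4c1=5.
Step 2. [r4c6∈{6}] r4c6 is down to just 6 ⇒ r4c6=6.
Step 3. [r3c4∈{4,5}] 5 has one home in row 3: r3c4. So r3c4=5.
Step 4. [r2c5∈{1,3,5,6}] across col 5, 1 lands solely at r2c5 ⇒ r2c5=1.
Step 5. [r1c1∈{2}] only 2 remains possible at r1c1 ⇒ r1c1=2.
Step 6. [r3c2∈{4,6}] row 3 places 4 nowhere but r3c2. So r3c2=4.
Step 7. [r5c4∈{6}] r5c4 has the single candidate 6 ⇒ r5c4=6.
Step 8. [r1c4∈{3}] nothing but 3 survives at r1c4. So r1c4=3.
Step 9. [r4c2∈{2}] only 2 remains possible at r4c2, so r4c2=2.
Step 10. [r2c2∈{6}] nothing but 6 survives at r2c2 ⇒ r2c2=6.
Step 11. [r2c4∈{2}] r2c4's peers cover all but 2, so r2c4=2.
Step 12. [r2c3∈{3}] only 3 remains possible at r2c3. So r2c3=3.
Step 13. [r6c2∈{5}] only 5 remains possible at r6c2, so r6c2=5.
Step 14. [r2c6∈{5}] r2c6 is down to just 5. So r2c6=5.
Step 15. [r1c5∈{6}] r1c5's peers cover all but 6. So r1c5=6.
Step 16. [r4c4∈{4}] only 4 remains possible at r4c4. So r4c4=4.
Step 17. [r2c1∈{4}] only 4 remains possible at r2c1 ⇒ r2c1=4.
Step 18. [r4c3∈{1}] nothing but 1 survives at r4c3, so r4c3=1.
Step 19. [r6c3∈{2}] r6c3 is down to just 2. So r6c3=2.
Step 20. [r4c5∈{3}] r4c5's peers cover all but 3. So r4c5=3.
Step 21. [r5c5∈{5}] r5c5 has the single candidate 5, so r5c5=5.
Step 22. [r6c4∈{1}] r6c4 is down to just 1 ⇒ r6c4=1.
Step 23. [r3c3∈{6}] only 6 remains possible at r3c3. So r3c3=6.

Answer: 2 1 5 3 6 4 / 4 6 3 2 1 5 / 3 4 6 5 2 1 / 5 2 1 4 3 6 / 1 3 4 6 5 2 / 6 5 2 1 4 3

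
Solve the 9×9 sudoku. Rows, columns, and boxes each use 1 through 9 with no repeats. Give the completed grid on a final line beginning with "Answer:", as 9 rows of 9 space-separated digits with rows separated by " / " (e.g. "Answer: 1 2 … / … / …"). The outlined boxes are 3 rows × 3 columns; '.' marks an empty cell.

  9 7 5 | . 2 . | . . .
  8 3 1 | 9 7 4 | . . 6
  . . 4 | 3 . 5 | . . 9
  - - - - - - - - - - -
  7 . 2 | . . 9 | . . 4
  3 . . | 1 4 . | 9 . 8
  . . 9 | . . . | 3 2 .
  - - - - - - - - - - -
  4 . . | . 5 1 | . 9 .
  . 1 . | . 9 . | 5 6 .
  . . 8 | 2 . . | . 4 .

Step 1. [r6c9∈{1,5,7}] across col 9, 5 lands solely at r6c9, so r6c9=5.
Step 2. [r5c3∈{6}] r5c3 has the single candidate 6, so r5c3=6.
Step 3. [r7c7∈{2,7,8}] r7c7 is the only open cell in box 9 admitting 8, so r7c7=8.
Step 4. [r3c5∈{1,6,8}] r3c5 is the only open cell in col 5 admitting 1. So r3c5=1.
Step 5. [r1c8∈{1,3,8}] across col 8, 3 lands solely at r1c8. So r1c8=3.
Step 6. [r4c5∈{3,6,8}] in row 4, 3 fits only at r4c5 ⇒ r4c5=3.
Step 7. [r9c5∈{6}] only 6 remains possible at r9c5. So r9c5=6.
Step 8. [r7c4∈{7}] nothing but 7 survives at r7c4, so r7c4=7.
Step 9. [r6c5∈{8}] r6c5 has the single candidate 8, so r6c5=8.
Step 10. [r6c4∈{6}] r6c4 is down to just 6 ⇒ r6c4=6.
Step 11. [r8c1∈{2}] nothing but 2 survives at r8c1. So r8c1=2.
Step 12. [r7c3∈{3}] only 3 remains possible at r7c3 ⇒ r7c3=3.
Step 13. [r1c9∈{1}] r1c9's peers cover all but 1, so r1c9=1.
Step 14. [r5c2∈{5}] only 5 remains possible at r5c2 ⇒ r5c2=5.
Step 15. [r9c6∈{3}] only 3 remains possible at r9c6, so r9c6=3.
Step 16. [r5c8∈{7}] nothing but 7 survives at r5c8 ⇒ r5c8=7.
Step 17. [r1c4∈{8}] r1c4's peers cover all but 8. So r1c4=8.
Step 18. [r3c2∈{2,6}] 2 has one home in col 2: r3c2, so r3c2=2.
Step 19. [r9c9∈{7}] only 7 remains possible at r9c9. So r9c9=7.
Step 20. [r4c7∈{1,6}] across row 4, 6 lands solely at r4c7, so r4c7=6.
Step 21. [r6c1∈{1}] r6c1 has the single candidate 1, so r6c1=1.
Step 22. [r8c4∈{4}] r8c4's peers cover all but 4 ⇒ r8c4=4.
Step 23. [r1c6∈{6}] r1c6 has the single candidate 6, so r1c6=6.
Step 24. [r9c1∈{5}] r9c1 has the single candidate 5. So r9c1=5.
Step 25. [r3c8∈{8}] r3c8's peers cover all but 8, so r3c8=8.
Step 26. [r6c2∈{4}] r6c2's peers cover all but 4 ⇒ r6c2=4.
Step 27. [r4c2∈{8}] only 8 remains possible at r4c2, so r4c2=8.
Step 28. [r8c9∈{3}] r8c9 has the single candidate 3 ⇒ r8c9=3.
Step 29. [r4c4∈{5}] r4c4's peers cover all but 5. So r4c4=5.
Step 30. [r4c8∈{1}] r4c8 has the single candidate 1. So r4c8=1.
Step 31. [r6c6∈{7}] nothing but 7 survives at r6c6 ⇒ r6c6=7.
Step 32. [r9c2∈{9}] nothing but 9 survives at r9c2, so r9c2=9.
Step 33. [r5c6∈{2}] nothing but 2 survives at r5c6 ⇒ r5c6=2.
Step 34. [r2c8∈{5}] r2c8 is down to just 5. So r2c8=5.
Step 35. [r2c7∈{2}] only 2 remains possible at r2c7, so r2c7=2.
Step 36. [r8c3∈{7}] r8c3 has the single candidate 7. So r8c3=7.
Step 37. [r7c2∈{6}] only 6 remains possible at r7c2. So r7c2=6.
Step 38. [r1c7∈{4}] r1c7's peers cover all but 4. So r1c7=4.
Step 39. [r9c7∈{1}] r9c7 has the single candidate 1. So r9c7=1.
Step 40. [r3c1∈{6}] r3c1's peers cover all but 6, so r3c1=6.
Step 41. [r3c7∈{7}] r3c7 has the single candidate 7. So r3c7=7.
Step 42. [r8c6∈{8}] r8c6 is down to just 8. So r8c6=8.
Step 43. [r7c9∈{2}] only 2 remains possible at r7c9. So r7c9=2.

Answer: 9 7 5 8 2 6 4 3 1 / 8 3 1 9 7 4 2 5 6 / 6 2 4 3 1 5 7 8 9 / 7 8 2 5 3 9 6 1 4 / 3 5 6 1 4 2 9 7 8 / 1 4 9 6 8 7 3 2 5 / 4 6 3 7 5 1 8 9 2 / 2 1 7 4 9 8 5 6 3 / 5 9 8 2 6 3 1 4 7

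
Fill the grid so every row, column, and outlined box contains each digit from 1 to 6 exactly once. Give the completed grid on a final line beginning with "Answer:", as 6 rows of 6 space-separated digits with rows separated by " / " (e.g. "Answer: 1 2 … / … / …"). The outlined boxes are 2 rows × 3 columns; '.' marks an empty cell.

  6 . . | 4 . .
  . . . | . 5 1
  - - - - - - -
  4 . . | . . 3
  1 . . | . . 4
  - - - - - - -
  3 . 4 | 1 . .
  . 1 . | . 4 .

Step 1. [r2c1∈{2}] only 2 remains possible at r2c1, so r2c1=2.
Step 2. [r2c3∈{3}] r2c3's peers cover all but 3, so r2c3=3.
Step 3. [r6c1∈{5}] r6c1 has the single candidate 5, so r6c1=5.
Step 4. [r1c2∈{5}] only 5 remains possible at r1c2, so r1c2=5.
Step 5. [r2c4∈{6}] r2c4's peers cover all but 6. So r2c4=6.
Step 6. [r1c6∈{2}] only 2 remains possible at r1c6 ⇒ r1c6=2.
Step 7. [r6c6∈{6}] only 6 remains possible at r6c6. So r6c6=6.
Step 8. [r5c5∈{2}] r5c5 is down to just 2. So r5c5=2.
Step 9. [r4c5∈{6}] nothing but 6 survives at r4c5, so r4c5=6.
Step 10. [r3c3∈{2,5,6}] in col 3, 6 fits only at r3c3, so r3c3=6.
Step 11. [r3c2∈{2}] nothing but 2 survives at r3c2, so r3c2=2.
Step 12. [r4c3∈{5}] r4c3 is down to just 5. So r4c3=5.
Step 13. [r1c3∈{1}] r1c3 is down to just 1 ⇒ r1c3=1.
Step 14. [r3c5∈{1}] only 1 remains possible at r3c5 ⇒ r3c5=1.
Step 15. [r6c3∈{2}] nothing but 2 survives at r6c3 ⇒ r6c3=2.
Step 16. [r4c4∈{2}] r4c4's peers cover all but 2. So r4c4=2.
Step 17. [r5c6∈{5}] r5c6 is down to just 5. So r5c6=5.
Step 18. [r3c4∈{5}] r3c4's peers cover all but 5 ⇒ r3c4=5.
Step 19. [r6c4∈{3}] r6c4 has the single candidate 3, so r6c4=3.
Step 20. [r5c2∈{6}] r5c2 is down to just 6, so r5c2=6.
Step 21. [r4c2∈{3}] nothing but 3 survives at r4c2. So r4c2=3.
Step 22. [r2c2∈{4}] r2c2 has the single candidate 4. So r2c2=4.
Step 23. [r1c5∈{3}] r1c5's peers cover all but 3, so r1c5=3.

Answer: 6 5 1 4 3 2 / 2 4 3 6 5 1 / 4 2 6 5 1 3 / 1 3 5 2 6 4 / 3 6 4 1 2 5 / 5 1 2 3 4 6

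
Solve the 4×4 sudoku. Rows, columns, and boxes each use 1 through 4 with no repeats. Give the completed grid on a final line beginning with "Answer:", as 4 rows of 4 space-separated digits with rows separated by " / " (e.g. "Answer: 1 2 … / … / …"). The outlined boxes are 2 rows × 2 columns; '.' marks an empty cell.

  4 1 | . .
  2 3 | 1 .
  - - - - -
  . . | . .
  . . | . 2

Step 1. [r3c4∈{1,3,4}] col 4 places 1 nowhere but r3c4 ⇒ r3c4=1.
Step 2. [r3c1∈{3}] only 3 remains possible at r3c1. So r3c1=3.
Step 3. [r4c2∈{4}] r4c2 is down to just 4 ⇒ r4c2=4.
Step 4. [r4c3∈{3}] r4c3 has the single candidate 3 ⇒ r4c3=3.
Step 5. [r3c3∈{4}] r3c3 is down to just 4. So r3c3=4.
Step 6. [r2c4∈{4}] r2c4 is down to just 4, so r2c4=4.
Step 7. [r1c4∈{3}] r1c4 is down to just 3, so r1c4=3.
Step 8. [r4c1∈{1}] r4c1's peers cover all but 1 ⇒ r4c1=1.
Step 9. [r1c3∈{2}] r1c3 is down to just 2 ⇒ r1c3=2.
Step 10. [r3c2∈{2}] nothing but 2 survives at r3c2 ⇒ r3c2=2.

Answer: 4 1 2 3 / 2 3 1 4 / 3 2 4 1 / 1 4 3 2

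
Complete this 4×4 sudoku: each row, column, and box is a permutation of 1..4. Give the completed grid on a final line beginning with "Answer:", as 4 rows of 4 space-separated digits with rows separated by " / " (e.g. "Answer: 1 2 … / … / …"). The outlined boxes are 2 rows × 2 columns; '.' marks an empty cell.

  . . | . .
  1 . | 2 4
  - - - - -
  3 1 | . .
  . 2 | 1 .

Step 1. [r1c3∈{3}] only 3 remains possible at r1c3. So r1c3=3.
Step 2. [r1c1∈{2,4}] in row 1, 2 fits only at r1c1. So r1c1=2.
Step 3. [r1c4∈{1}] r1c4 has the single candidate 1. So r1c4=1.
Step 4. [r3c3∈{4}] r3c3 is down to just 4. So r3c3=4.
Step 5. [r1c2∈{4}] r1c2 has the single candidate 4, so r1c2=4.
Step 6. [r4c4∈{3}] r4c4 is down to just 3, so r4c4=3.
Step 7. [r4c1∈{4}] r4c1 is down to just 4. So r4c1=4.
Step 8. [r3c4∈{2}] r3c4 has the single candidate 2. So r3c4=2.
Step 9. [r2c2∈{3}] only 3 remains possible at r2c2. So r2c2=3.

Answer: 2 4 3 1 / 1 3 2 4 / 3 1 4 2 / 4 2 1 3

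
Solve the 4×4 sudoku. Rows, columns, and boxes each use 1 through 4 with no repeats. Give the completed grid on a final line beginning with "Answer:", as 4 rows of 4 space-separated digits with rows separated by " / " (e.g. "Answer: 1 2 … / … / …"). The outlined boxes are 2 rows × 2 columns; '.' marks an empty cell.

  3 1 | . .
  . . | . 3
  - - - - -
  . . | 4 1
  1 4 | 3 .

Step 1. [r2c2∈{2}] only 2 remains possible at r2c2 ⇒ r2c2=2.
Step 2. [r1c3∈{2}] r1c3's peers cover all but 2, so r1c3=2.
Step 3. [r4c4∈{2}] r4c4 has the single candidate 2. So r4c4=2.
Step 4. [r3c2∈{3}] r3c2 has the single candidate 3 ⇒ r3c2=3.
Step 5. [r1c4∈{4}] only 4 remains possible at r1c4 ⇒ r1c4=4.
Step 6. [r2c3∈{1}] only 1 remains possible at r2c3. So r2c3=1.
Step 7. [r3c1∈{2}] r3c1's peers cover all but 2, so r3c1=2.
Step 8. [r2c1∈{4}] only 4 remains possible at r2c1 ⇒ r2c1=4.

Answer: 3 1 2 4 / 4 2 1 3 / 2 3 4 1 / 1 4 3 2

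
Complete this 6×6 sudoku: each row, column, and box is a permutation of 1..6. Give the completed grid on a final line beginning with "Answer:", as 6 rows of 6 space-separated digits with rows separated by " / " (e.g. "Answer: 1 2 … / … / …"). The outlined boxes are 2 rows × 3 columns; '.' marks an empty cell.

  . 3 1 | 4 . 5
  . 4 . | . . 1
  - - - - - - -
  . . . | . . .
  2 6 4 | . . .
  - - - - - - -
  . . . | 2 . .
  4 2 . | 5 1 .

Step 1. [r4c6∈{3}] r4c6 is down to just 3, so r4c6=3.
Step 2. [r5c5∈{3,4,6}] box 6 places 3 nowhere but r5c5 ⇒ r5c5=3.
Step 3. [r3c5∈{2,4,5,6}] col 5 places 4 nowhere but r3c5. So r3c5=4.
Step 4. [r1c1∈{6}] r1c1 has the single candidate 6, so r1c1=6.
Step 5. [r6c6∈{6}] r6c6 has the single candidate 6, so r6c6=6.
Step 6. [r3c1∈{1,3,5}] r3c1 is the only open cell in col 1 admitting 3, so r3c1=3.
Step 7. [r3c2∈{1,5}] in box 3, 1 fits only at r3c2 ⇒ r3c2=1.
Step 8. [r3c3∈{5}] r3c3 is down to just 5. So r3c3=5.
Step 9. [r2c5∈{2,6}] in col 5, 6 fits only at r2c5, so r2c5=6.
Step 10. [r5c2∈{5}] nothing but 5 survives at r5c2. So r5c2=5.
Step 11. [r2c1∈{5}] r2c1 has the single candidate 5 ⇒ r2c1=5.
Step 12. [r6c3∈{3}] r6c3 has the single candidate 3, so r6c3=3.
Step 13. [r3c4∈{6}] r3c4 has the single candidate 6. So r3c4=6.
Step 14. [r5c1∈{1}] r5c1 has the single candidate 1, so r5c1=1.
Step 15. [r5c6∈{4}] nothing but 4 survives at r5c6, so r5c6=4.
Step 16. [r1c5∈{2}] r1c5's peers cover all but 2 ⇒ r1c5=2.
Step 17. [r4c5∈{5}] r4c5 is down to just 5. So r4c5=5.
Step 18. [r5c3∈{6}] r5c3 has the single candidate 6 ⇒ r5c3=6.
Step 19. [r2c3∈{2}] only 2 remains possible at r2c3. So r2c3=2.
Step 20. [r4c4∈{1}] nothing but 1 survives at r4c4. So r4c4=1.
Step 21. [r3c6∈{2}] r3c6's peers cover all but 2 ⇒ r3c6=2.
Step 22. [r2c4∈{3}] r2c4's peers cover all but 3, so r2c4=3.

Answer: 6 3 1 4 2 5 / 5 4 2 3 6 1 / 3 1 5 6 4 2 / 2 6 4 1 5 3 / 1 5 6 2 3 4 / 4 2 3 5 1 6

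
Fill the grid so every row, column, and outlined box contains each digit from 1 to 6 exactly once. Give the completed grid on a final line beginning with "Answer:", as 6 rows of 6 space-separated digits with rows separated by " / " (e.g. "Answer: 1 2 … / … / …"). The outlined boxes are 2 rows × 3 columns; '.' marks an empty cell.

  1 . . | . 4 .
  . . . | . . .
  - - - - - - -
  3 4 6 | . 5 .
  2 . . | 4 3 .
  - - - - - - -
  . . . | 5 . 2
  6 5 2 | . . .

Step 1. [r2c5∈{1,2,6}] in col 5, 2 fits only at r2c5, so r2c5=2.
Step 2. [r2c1∈{4,5}] r2c1 is the only open cell in col 1 admitting 5, so r2c1=5.
Step 3. [r1c3∈{3}] r1c3 has the single candidate 3 ⇒ r1c3=3.
Step 4. [r1c4∈{6}] nothing but 6 survives at r1c4, so r1c4=6.
Step 5. [r3c6∈{1}] r3c6 has the single candidate 1, so r3c6=1.
Step 6. [r6c5∈{1}] r6c5 has the single candidate 1. So r6c5=1.
Step 7. [r6c4∈{3}] r6c4 has the single candidate 3 ⇒ r6c4=3.
Step 8. [r4c2∈{1}] r4c2 has the single candidate 1 ⇒ r4c2=1.
Step 9. [r5c1∈{4}] nothing but 4 survives at r5c1. So r5c1=4.
Step 10. [r1c6∈{5}] only 5 remains possible at r1c6. So r1c6=5.
Step 11. [r6c6∈{4}] only 4 remains possible at r6c6, so r6c6=4.
Step 12. [r5c3∈{1}] nothing but 1 survives at r5c3, so r5c3=1.
Step 13. [r2c2∈{6}] r2c2 has the single candidate 6 ⇒ r2c2=6.
Step 14. [r5c5∈{6}] r5c5's peers cover all but 6. So r5c5=6.
Step 15. [r2c6∈{3}] r2c6 is down to just 3 ⇒ r2c6=3.
Step 16. [r2c3∈{4}] r2c3's peers cover all but 4. So r2c3=4.
Step 17. [r2c4∈{1}] r2c4's peers cover all but 1, so r2c4=1.
Step 18. [r5c2∈{3}] r5c2 is down to just 3 ⇒ r5c2=3.
Step 19. [r3c4∈{2}] r3c4's peers cover all but 2. So r3c4=2.
Step 20. [r4c6∈{6}] nothing but 6 survives at r4c6, so r4c6=6.
Step 21. [r4c3∈{5}] r4c3 is down to just 5 ⇒ r4c3=5.
Step 22. [r1c2∈{2}] r1c2 has the single candidate 2 ⇒ r1c2=2.

Answer: 1 2 3 6 4 5 / 5 6 4 1 2 3 / 3 4 6 2 5 1 / 2 1 5 4 3 6 / 4 3 1 5 6 2 / 6 5 2 3 1 4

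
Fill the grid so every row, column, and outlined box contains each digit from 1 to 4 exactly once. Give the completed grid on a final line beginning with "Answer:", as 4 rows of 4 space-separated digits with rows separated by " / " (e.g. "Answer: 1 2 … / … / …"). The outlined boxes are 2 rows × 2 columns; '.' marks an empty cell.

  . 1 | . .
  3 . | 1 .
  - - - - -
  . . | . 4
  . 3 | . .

Step 1. [r2c4∈{2}] r2c4 has the single candidate 2 ⇒ r2c4=2.
Step 2. [r1c1∈{2,4}] in row 1, 2 fits only at r1c1 ⇒ r1c1=2.
Step 3. [r3c3∈{2,3}] across row 3, 3 lands solely at r3c3 ⇒ r3c3=3.
Step 4. [r4c1∈{1,4}] 4 has one home in row 4: r4c1. So r4c1=4.
Step 5. [r2c2∈{4}] nothing but 4 survives at r2c2, so r2c2=4.
Step 6. [r1c4∈{3}] r1c4 is down to just 3. So r1c4=3.
Step 7. [r3c1∈{1}] r3c1 is down to just 1. So r3c1=1.
Step 8. [r1c3∈{4}] only 4 remains possible at r1c3 ⇒ r1c3=4.
Step 9. [r3c2∈{2}] nothing but 2 survives at r3c2, so r3c2=2.
Step 10. [r4c3∈{2}] r4c3 has the single candidate 2 ⇒ r4c3=2.
Step 11. [r4c4∈{1}] r4c4 is down to just 1 ⇒ r4c4=1.

Answer: 2 1 4 3 / 3 4 1 2 / 1 2 3 4 / 4 3 2 1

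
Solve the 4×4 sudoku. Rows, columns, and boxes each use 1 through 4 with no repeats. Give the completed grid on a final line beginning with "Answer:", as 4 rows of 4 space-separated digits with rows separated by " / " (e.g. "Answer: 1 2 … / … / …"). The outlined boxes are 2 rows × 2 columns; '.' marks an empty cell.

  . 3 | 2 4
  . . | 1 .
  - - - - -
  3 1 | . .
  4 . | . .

Step 1. [r4c4∈{1,2,3}] 1 has one home in row 4: r4c4, so r4c4=1.
Step 2. [r2c1∈{2}] r2c1 is down to just 2 ⇒ r2c1=2.
Step 3. [r1c1∈{1}] r1c1's peers cover all but 1. So r1c1=1.
Step 4. [r4c2∈{2}] r4c2 has the single candidate 2. So r4c2=2.
Step 5. [r3c3∈{4}] nothing but 4 survives at r3c3 ⇒ r3c3=4.
Step 6. [r2c4∈{3}] r2c4's peers cover all but 3, so r2c4=3.
Step 7. [r4c3∈{3}] r4c3's peers cover all but 3, so r4c3=3.
Step 8. [r3c4∈{2}] only 2 remains possible at r3c4. So r3c4=2.
Step 9. [r2c2∈{4}] r2c2 is down to just 4, so r2c2=4.

Answer: 1 3 2 4 / 2 4 1 3 / 3 1 4 2 / 4 2 3 1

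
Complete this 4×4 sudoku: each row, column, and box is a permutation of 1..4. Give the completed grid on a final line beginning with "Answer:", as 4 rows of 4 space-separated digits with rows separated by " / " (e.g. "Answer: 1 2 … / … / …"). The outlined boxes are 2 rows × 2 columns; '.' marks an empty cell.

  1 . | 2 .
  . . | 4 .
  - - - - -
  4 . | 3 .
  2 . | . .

Step 1. [r2c4∈{1,3}] across row 2, 1 lands solely at r2c4 ⇒ r2c4=1.
Step 2. [r4c2∈{1,3}] across row 4, 3 lands solely at r4c2. So r4c2=3.
Step 3. [r3c4∈{2}] r3c4's peers cover all but 2 ⇒ r3c4=2.
Step 4. [r3c2∈{1}] r3c2's peers cover all but 1 ⇒ r3c2=1.
Step 5. [r2c2∈{2}] r2c2's peers cover all but 2 ⇒ r2c2=2.
Step 6. [r1c2∈{4}] r1c2 is down to just 4 ⇒ r1c2=4.
Step 7. [r4c4∈{4}] nothing but 4 survives at r4c4, so r4c4=4.
Step 8. [r2c1∈{3}] r2c1 is down to just 3, so r2c1=3.
Step 9. [r1c4∈{3}] only 3 remains possible at r1c4 ⇒ r1c4=3.
Step 10. [r4c3∈{1}] nothing but 1 survives at r4c3. So r4c3=1.

Answer: 1 4 2 3 / 3 2 4 1 / 4 1 3 2 / 2 3 1 4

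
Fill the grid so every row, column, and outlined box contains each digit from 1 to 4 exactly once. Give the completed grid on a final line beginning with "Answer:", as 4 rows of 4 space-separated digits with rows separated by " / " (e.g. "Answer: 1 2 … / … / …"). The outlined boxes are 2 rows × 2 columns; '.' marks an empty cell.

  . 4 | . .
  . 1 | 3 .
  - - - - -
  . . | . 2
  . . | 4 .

Step 1. [r1c1∈{2,3}] across row 1, 3 lands solely at r1c1, so r1c1=3.
Step 2. [r3c3∈{1}] r3c3's peers cover all but 1 ⇒ r3c3=1.
Step 3. [r4c2∈{2,3}] 2 has one home in col 2: r4c2, so r4c2=2.
Step 4. [r4c1∈{1}] only 1 remains possible at r4c1. So r4c1=1.
Step 5. [r2c1∈{2}] r2c1 is down to just 2 ⇒ r2c1=2.
Step 6. [r3c2∈{3}] nothing but 3 survives at r3c2 ⇒ r3c2=3.
Step 7. [r1c4∈{1}] only 1 remains possible at r1c4. So r1c4=1.
Step 8. [r1c3∈{2}] nothing but 2 survives at r1c3 ⇒ r1c3=2.
Step 9. [r3c1∈{4}] r3c1 has the single candidate 4, so r3c1=4.
Step 10. [r2c4∈{4}] r2c4's peers cover all but 4 ⇒ r2c4=4.
Step 11. [r4c4∈{3}] only 3 remains possible at r4c4. So r4c4=3.

Answer: 3 4 2 1 / 2 1 3 4 / 4 3 1 2 / 1 2 4 3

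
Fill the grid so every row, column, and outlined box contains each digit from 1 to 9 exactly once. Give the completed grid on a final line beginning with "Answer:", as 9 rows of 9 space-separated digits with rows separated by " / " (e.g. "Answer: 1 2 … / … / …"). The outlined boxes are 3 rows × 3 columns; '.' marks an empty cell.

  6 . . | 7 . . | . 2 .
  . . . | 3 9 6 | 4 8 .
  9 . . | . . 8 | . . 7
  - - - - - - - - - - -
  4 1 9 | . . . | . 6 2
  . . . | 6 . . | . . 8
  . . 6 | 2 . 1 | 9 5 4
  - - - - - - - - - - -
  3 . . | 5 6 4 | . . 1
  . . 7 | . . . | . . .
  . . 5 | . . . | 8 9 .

Step 1. [r1c6∈{5}] r1c6 is down to just 5, so r1c6=5.
Step 2. [r3c5∈{1,2,4}] in box 2, 2 fits only at r3c5. So r3c5=2.
Step 3. [r9c4∈{1}] only 1 remains possible at r9c4. So r9c4=1.
Step 4. [r9c1∈{2}] r9c1 has the single candidate 2, so r9c1=2.
Step 5. [r9c2∈{4,6}] 4 has one home in row 9: r9c2, so r9c2=4.
Step 6. [r7c3∈{8}] r7c3 is down to just 8, so r7c3=8.
Step 7. [r3c7∈{1,3,5,6}] 6 has one home in row 3: r3c7 ⇒ r3c7=6.
Step 8. [r3c2∈{3,5}] across row 3, 5 lands solely at r3c2 ⇒ r3c2=5.
Step 9. [r4c5∈{3,5,7,8}] row 4 places 5 nowhere but r4c5. So r4c5=5.
Step 10. [r8c4∈{8,9}] col 4 places 9 nowhere but r8c4, so r8c4=9.
Step 11. [r8c7∈{2,3,5}] across col 7, 5 lands solely at r8c7, so r8c7=5.
Step 12. [r6c1∈{7,8}] r6c1 is the only open cell in col 1 admitting 8 ⇒ r6c1=8.
Step 13. [r5c5∈{3,4,7}] 4 has one home in row 5: r5c5. So r5c5=4.
Step 14. [r1c3∈{1,3,4}] 4 has one home in row 1: r1c3 ⇒ r1c3=4.
Step 15. [r9c9∈{3,6}] 6 has one home in row 9: r9c9 ⇒ r9c9=6.
Step 16. [r8c9∈{3}] only 3 remains possible at r8c9. So r8c9=3.
Step 17. [r7c8∈{7}] r7c8 has the single candidate 7. So r7c8=7.
Step 18. [r5c6∈{3,7,9}] row 5 places 9 nowhere but r5c6. So r5c6=9.
Step 19. [r8c1∈{1}] r8c1 has the single candidate 1 ⇒ r8c1=1.
Step 20. [r2c1∈{7}] r2c1's peers cover all but 7. So r2c1=7.
Step 21. [r2c2∈{2}] nothing but 2 survives at r2c2 ⇒ r2c2=2.
Step 22. [r5c3∈{2,3}] box 4 has a naked pair {3,7} at r5c2 and r6c2 ⇒ r5c3≠3.
Step 23. [r3c3∈{1,3}] across col 3, 3 lands solely at r3c3, so r3c3=3.
Step 24. [r5c8∈{1,3}] in col 8, 3 fits only at r5c8. So r5c8=3.
Step 25. [r4c6∈{3,7}] in row 4, 3 fits only at r4c6. So r4c6=3.
Step 26. [r5c2∈{7}] r5c2 is down to just 7. So r5c2=7.
Step 27. [r9c5∈{3,7}] r9c5 is the only open cell in row 9 admitting 3 ⇒ r9c5=3.
Step 28. [r1c5∈{1}] only 1 remains possible at r1c5 ⇒ r1c5=1.
Step 29. [r5c3∈{2}] r5c3's peers cover all but 2 ⇒ r5c3=2.
Step 30. [r1c7∈{3}] nothing but 3 survives at r1c7. So r1c7=3.
Step 31. [r6c5∈{7}] nothing but 7 survives at r6c5. So r6c5=7.
Step 32. [r4c7∈{7}] nothing but 7 survives at r4c7 ⇒ r4c7=7.
Step 33. [r4c4∈{8}] nothing but 8 survives at r4c4. So r4c4=8.
Step 34. [r5c7∈{1}] r5c7 has the single candidate 1 ⇒ r5c7=1.
Step 35. [r3c4∈{4}] r3c4 is down to just 4, so r3c4=4.
Step 36. [r8c6∈{2}] r8c6 has the single candidate 2, so r8c6=2.
Step 37. [r7c7∈{2}] nothing but 2 survives at r7c7, so r7c7=2.
Step 38. [r8c8∈{4}] nothing but 4 survives at r8c8. So r8c8=4.
Step 39. [r1c9∈{9}] r1c9 has the single candidate 9, so r1c9=9.
Step 40. [r1c2∈{8}] nothing but 8 survives at r1c2 ⇒ r1c2=8.
Step 41. [r5c1∈{5}] nothing but 5 survives at r5c1 ⇒ r5c1=5.
Step 42. [r6c2∈{3}] only 3 remains possible at r6c2, so r6c2=3.
Step 43. [r7c2∈{9}] r7c2's peers cover all but 9, so r7c2=9.
Step 44. [r8c5∈{8}] r8c5 has the single candidate 8, so r8c5=8.
Step 45. [r2c9∈{5}] nothing but 5 survives at r2c9 ⇒ r2c9=5.
Step 46. [r8c2∈{6}] nothing but 6 survives at r8c2 ⇒ r8c2=6.
Step 47. [r2c3∈{1}] r2c3 has the single candidate 1 ⇒ r2c3=1.
Step 48. [r9c6∈{7}] only 7 remains possible at r9c6. So r9c6=7.
Step 49. [r3c8∈{1}] r3c8 is down to just 1 ⇒ r3c8=1.

Answer: 6 8 4 7 1 5 3 2 9 / 7 2 1 3 9 6 4 8 5 / 9 5 3 4 2 8 6 1 7 / 4 1 9 8 5 3 7 6 2 / 5 7 2 6 4 9 1 3 8 / 8 3 6 2 7 1 9 5 4 / 3 9 8 5 6 4 2 7 1 / 1 6 7 9 8 2 5 4 3 / 2 4 5 1 3 7 8 9 6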